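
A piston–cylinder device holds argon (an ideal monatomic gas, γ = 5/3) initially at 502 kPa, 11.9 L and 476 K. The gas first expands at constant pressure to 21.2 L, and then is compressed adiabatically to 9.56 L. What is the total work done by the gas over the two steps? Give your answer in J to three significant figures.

W_total ≈ -6510 J

Step 1 (isobaric): W = PΔV = (502 kPa)(21.2 − 11.9 L) = 4669 J.
After step 1: P = 502 kPa, V = 21.2 L, T = 848 K.
Step 2 (adiabatic): W = (P₁V₁ − P₂V₂)/(γ−1) = (10642 − 18098)/0.667 = -11183 J.
W_total = 4669 − 11183 = -6514 J.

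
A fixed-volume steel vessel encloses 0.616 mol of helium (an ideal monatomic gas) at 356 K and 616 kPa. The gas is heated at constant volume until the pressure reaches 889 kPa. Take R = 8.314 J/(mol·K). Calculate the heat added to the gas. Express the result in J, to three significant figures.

Q ≈ 1210 J

Constant volume ⇒ W = 0, so Q = ΔU = nCᵥΔT with Cᵥ = 3R/2 = 12.47 J/(mol·K).
At constant V, T₂/T₁ = P₂/P₁ ⇒ ΔT = T₁(P₂/P₁ − 1) = 356·(889/616 − 1) = 157.8 K.
ΔU = (0.616)(12.47)(157.8) = 1212 J.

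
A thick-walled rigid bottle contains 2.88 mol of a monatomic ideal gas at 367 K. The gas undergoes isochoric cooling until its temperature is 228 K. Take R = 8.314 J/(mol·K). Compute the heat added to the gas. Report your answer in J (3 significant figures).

Constant volume ⇒ W = 0, so Q = ΔU = nCᵥΔT with Cᵥ = 3R/2 = 12.47 J/(mol·K).
ΔU = (2.88)(12.47)(228 − 367) = -4992 J.

Q ≈ -4990 J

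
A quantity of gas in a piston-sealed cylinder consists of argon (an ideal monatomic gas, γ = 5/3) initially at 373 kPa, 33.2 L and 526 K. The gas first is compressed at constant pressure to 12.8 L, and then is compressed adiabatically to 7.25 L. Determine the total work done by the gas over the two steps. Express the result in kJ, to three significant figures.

W_total ≈ -10.9 kJ

Step 1 (isobaric): W = PΔV = (373 kPa)(12.8 − 33.2 L) = -7609 J.
After step 1: P = 373 kPa, V = 12.8 L, T = 202.8 K.
Step 2 (adiabatic): W = (P₁V₁ − P₂V₂)/(γ−1) = (4774 − 6974)/0.667 = -3300 J.
W_total = -7609 − 3300 = -10909 J.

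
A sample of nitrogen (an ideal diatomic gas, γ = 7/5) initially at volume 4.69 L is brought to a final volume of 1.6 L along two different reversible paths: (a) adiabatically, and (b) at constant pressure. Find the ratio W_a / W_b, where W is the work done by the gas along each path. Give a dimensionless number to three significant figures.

W_a / W_b ≈ 2.04

Path (a) adiabatic: W = P₁V₁(1 − (V₁/V₂)^(γ−1))/(γ−1) → W_a/(P₁V₁) = -1.344.
Path (b) isobaric: W = P₁(V₂ − V₁) → W_b/(P₁V₁) = -0.6588.
W_a / W_b = -1.344 / -0.6588 = 2.04.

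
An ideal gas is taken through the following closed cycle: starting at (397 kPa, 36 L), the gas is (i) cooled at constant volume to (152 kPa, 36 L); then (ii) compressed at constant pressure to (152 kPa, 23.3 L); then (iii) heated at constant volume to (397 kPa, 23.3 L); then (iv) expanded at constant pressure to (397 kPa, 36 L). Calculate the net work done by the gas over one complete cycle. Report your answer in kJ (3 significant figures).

Constant-volume legs do no work.
W(ii) = (152)(23.3 − 36) = -1930 J; W(iv) = (397)(36 − 23.3) = 5042 J.
W_net = -1930 + 5042 = 3112 J (the clockwise enclosed area).

W_net ≈ 3.11 kJ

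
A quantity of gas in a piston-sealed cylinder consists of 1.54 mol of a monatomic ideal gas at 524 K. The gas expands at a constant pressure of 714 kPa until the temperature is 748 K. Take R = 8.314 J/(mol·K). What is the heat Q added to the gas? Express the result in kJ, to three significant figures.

Q ≈ 7.17 kJ

Isobaric: W = nRΔT = (1.54)(8.314)(224) = 2868 J.
ΔU = nCᵥΔT with Cᵥ = 3R/2: ΔU = (1.54)(12.47)(224) = 4302 J.
Q = ΔU + W = 4302 + 2868 = 7170 J.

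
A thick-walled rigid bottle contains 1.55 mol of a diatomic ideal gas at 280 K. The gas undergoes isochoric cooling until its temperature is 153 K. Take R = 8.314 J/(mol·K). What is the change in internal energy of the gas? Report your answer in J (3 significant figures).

Constant volume ⇒ W = 0, so Q = ΔU = nCᵥΔT with Cᵥ = 5R/2 = 20.79 J/(mol·K).
ΔU = (1.55)(20.79)(153 − 280) = -4092 J.

ΔU ≈ -4090 J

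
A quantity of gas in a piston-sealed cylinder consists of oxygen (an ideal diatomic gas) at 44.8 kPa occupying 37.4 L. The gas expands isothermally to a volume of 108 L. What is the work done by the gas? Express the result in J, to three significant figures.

Isothermal: W = nRT ln(V₂/V₁) = P₁V₁ ln(V₂/V₁).
P₁V₁ = (44.8 kPa)(37.4 L) = 1676 J.
W = 1676 × ln(108/37.4) = 1676 × 1.06
W_by_gas = 1777 J.

W ≈ 1780 J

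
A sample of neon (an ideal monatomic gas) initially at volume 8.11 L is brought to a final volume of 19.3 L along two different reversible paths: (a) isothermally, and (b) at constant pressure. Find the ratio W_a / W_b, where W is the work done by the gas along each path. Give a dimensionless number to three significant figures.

W_a / W_b ≈ 0.628

Path (a) isothermal: W = P₁V₁ ln(V₂/V₁) → W_a/(P₁V₁) = 0.867.
Path (b) isobaric: W = P₁(V₂ − V₁) → W_b/(P₁V₁) = 1.38.
W_a / W_b = 0.867 / 1.38 = 0.6284.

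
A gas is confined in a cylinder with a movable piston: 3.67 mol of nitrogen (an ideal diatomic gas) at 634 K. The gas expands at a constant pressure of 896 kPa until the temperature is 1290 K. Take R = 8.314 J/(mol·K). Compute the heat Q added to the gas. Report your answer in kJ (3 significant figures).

Isobaric: W = nRΔT = (3.67)(8.314)(656) = 20016 J.
ΔU = nCᵥΔT with Cᵥ = 5R/2: ΔU = (3.67)(20.79)(656) = 50040 J.
Q = ΔU + W = 50040 + 20016 = 70056 J.

Q ≈ 70.1 kJ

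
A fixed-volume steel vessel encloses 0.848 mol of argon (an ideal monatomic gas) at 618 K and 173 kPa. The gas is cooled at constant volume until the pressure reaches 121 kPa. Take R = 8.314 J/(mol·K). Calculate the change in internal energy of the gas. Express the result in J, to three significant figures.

Constant volume ⇒ W = 0, so Q = ΔU = nCᵥΔT with Cᵥ = 3R/2 = 12.47 J/(mol·K).
At constant V, T₂/T₁ = P₂/P₁ ⇒ ΔT = T₁(P₂/P₁ − 1) = 618·(121/173 − 1) = -185.8 K.
ΔU = (0.848)(12.47)(-185.8) = -1964 J.

ΔU ≈ -1960 J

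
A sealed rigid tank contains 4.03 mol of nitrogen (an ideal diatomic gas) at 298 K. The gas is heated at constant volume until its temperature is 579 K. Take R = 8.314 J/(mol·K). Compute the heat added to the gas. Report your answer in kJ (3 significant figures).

Q ≈ 23.5 kJ

Constant volume ⇒ W = 0, so Q = ΔU = nCᵥΔT with Cᵥ = 5R/2 = 20.79 J/(mol·K).
ΔU = (4.03)(20.79)(579 − 298) = 23538 J.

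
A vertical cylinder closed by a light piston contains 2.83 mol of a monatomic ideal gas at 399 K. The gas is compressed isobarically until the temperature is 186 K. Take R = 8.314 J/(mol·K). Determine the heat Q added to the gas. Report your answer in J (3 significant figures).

Isobaric: W = nRΔT = (2.83)(8.314)(-213) = -5012 J.
ΔU = nCᵥΔT with Cᵥ = 3R/2: ΔU = (2.83)(12.47)(-213) = -7517 J.
Q = ΔU + W = -7517 − 5012 = -12529 J.

Q ≈ -12500 J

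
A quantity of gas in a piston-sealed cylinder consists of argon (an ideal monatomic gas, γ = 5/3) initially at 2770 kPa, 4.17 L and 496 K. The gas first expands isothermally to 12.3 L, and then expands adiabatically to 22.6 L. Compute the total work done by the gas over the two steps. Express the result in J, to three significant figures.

Step 1 (isothermal): W = P₁V₁ ln(V₂/V₁) = (11551) ln(12.3/4.17) = 12494 J.
After step 1: P = 939.1 kPa, V = 12.3 L, T = 496 K.
Step 2 (adiabatic): W = (P₁V₁ − P₂V₂)/(γ−1) = (11551 − 7700)/0.667 = 5777 J.
W_total = 12494 + 5777 = 18271 J.

W_total ≈ 18300 J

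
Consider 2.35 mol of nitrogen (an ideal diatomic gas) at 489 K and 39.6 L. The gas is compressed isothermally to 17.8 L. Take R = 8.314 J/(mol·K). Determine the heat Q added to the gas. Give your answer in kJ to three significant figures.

Isothermal ⇒ ΔU = 0, so Q = W = nRT ln(V₂/V₁).
Q = (2.35)(8.314)(489) ln(17.8/39.6) = 9554 × -0.7996 = -7640 J.

Q ≈ -7.64 kJ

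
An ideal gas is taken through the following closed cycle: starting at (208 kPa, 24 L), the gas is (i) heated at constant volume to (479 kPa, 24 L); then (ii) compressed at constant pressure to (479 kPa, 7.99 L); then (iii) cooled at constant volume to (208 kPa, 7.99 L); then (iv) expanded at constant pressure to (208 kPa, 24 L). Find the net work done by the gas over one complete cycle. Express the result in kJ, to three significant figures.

Constant-volume legs do no work.
W(ii) = (479)(7.99 − 24) = -7669 J; W(iv) = (208)(24 − 7.99) = 3330 J.
W_net = -7669 + 3330 = -4339 J (the counter-clockwise enclosed area).

W_net ≈ -4.34 kJ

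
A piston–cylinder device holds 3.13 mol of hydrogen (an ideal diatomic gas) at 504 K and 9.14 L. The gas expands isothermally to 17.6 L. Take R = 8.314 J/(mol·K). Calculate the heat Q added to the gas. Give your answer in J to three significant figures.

Q ≈ 8590 J

Isothermal ⇒ ΔU = 0, so Q = W = nRT ln(V₂/V₁).
Q = (3.13)(8.314)(504) ln(17.6/9.14) = 13116 × 0.6552 = 8594 J.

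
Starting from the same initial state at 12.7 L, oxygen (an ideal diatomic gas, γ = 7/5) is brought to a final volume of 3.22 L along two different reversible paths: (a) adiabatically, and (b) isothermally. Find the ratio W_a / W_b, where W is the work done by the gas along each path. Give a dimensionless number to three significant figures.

W_a / W_b ≈ 1.33

Path (a) adiabatic: W = P₁V₁(1 − (V₁/V₂)^(γ−1))/(γ−1) → W_a/(P₁V₁) = -1.828.
Path (b) isothermal: W = P₁V₁ ln(V₂/V₁) → W_b/(P₁V₁) = -1.372.
W_a / W_b = -1.828 / -1.372 = 1.332.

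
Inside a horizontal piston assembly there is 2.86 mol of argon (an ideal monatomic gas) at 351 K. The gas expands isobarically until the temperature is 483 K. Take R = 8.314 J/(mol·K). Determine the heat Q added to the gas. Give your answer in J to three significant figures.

Q ≈ 7850 J

Isobaric: W = nRΔT = (2.86)(8.314)(132) = 3139 J.
ΔU = nCᵥΔT with Cᵥ = 3R/2: ΔU = (2.86)(12.47)(132) = 4708 J.
Q = ΔU + W = 4708 + 3139 = 7847 J.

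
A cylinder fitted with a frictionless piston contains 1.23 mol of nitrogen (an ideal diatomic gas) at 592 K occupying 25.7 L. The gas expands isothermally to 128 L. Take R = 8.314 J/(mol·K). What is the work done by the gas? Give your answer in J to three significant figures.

W ≈ 9720 J

Isothermal: W = nRT ln(V₂/V₁).
W = (1.23)(8.314)(592) × ln(128/25.7)
  = 6054 × 1.606
W_by_gas = 9720 J.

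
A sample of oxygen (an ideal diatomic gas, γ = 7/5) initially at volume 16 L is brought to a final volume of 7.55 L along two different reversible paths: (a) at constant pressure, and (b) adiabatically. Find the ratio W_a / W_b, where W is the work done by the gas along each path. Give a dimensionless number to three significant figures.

W_a / W_b ≈ 0.603

Path (a) isobaric: W = P₁(V₂ − V₁) → W_a/(P₁V₁) = -0.5281.
Path (b) adiabatic: W = P₁V₁(1 − (V₁/V₂)^(γ−1))/(γ−1) → W_b/(P₁V₁) = -0.8761.
W_a / W_b = -0.5281 / -0.8761 = 0.6028.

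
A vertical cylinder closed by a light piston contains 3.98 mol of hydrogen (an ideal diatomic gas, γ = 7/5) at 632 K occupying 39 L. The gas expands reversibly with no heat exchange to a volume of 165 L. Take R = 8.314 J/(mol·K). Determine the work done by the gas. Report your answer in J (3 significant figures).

W ≈ 22900 J

Adiabatic: TV^(γ−1) = const with γ = 7/5.
T₂ = T₁ (V₁/V₂)^(γ−1) = 632 × (39/165)^0.4 = 632 × 0.5616 = 354.9 K.
W_by = nCᵥ(T₁ − T₂) = (3.98)(20.79)(632 − 354.9) = 22920 J.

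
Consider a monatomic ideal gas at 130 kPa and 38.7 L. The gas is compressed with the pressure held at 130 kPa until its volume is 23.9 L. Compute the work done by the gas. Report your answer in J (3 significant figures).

W ≈ -1920 J

Isobaric: W = P ΔV.
W = (130 kPa)(23.9 − 38.7 L) = (130)(-14.8) = -1924 J.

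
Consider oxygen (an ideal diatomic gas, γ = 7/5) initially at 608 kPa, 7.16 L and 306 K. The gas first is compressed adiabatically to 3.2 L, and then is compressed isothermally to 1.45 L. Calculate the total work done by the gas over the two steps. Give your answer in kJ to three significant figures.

W_total ≈ -8.89 kJ

Step 1 (adiabatic): W = (P₁V₁ − P₂V₂)/(γ−1) = (4353 − 6008)/0.4 = -4137 J.
After step 1: P = 1877 kPa, V = 3.2 L, T = 422.3 K.
Step 2 (isothermal): W = P₁V₁ ln(V₂/V₁) = (6008) ln(1.45/3.2) = -4756 J.
W_total = -4137 − 4756 = -8892 J.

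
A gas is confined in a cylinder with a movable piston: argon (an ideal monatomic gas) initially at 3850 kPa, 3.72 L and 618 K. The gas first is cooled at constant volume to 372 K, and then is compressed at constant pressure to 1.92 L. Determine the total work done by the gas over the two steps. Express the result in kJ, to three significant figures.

Step 1 (isochoric): W = 0 (constant volume).
After step 1: P = 2317 kPa (V unchanged).
Step 2 (isobaric): W = PΔV = (2317 kPa)(1.92 − 3.72 L) = -4171 J.
W_total = 0 − 4171 = -4171 J.

W_total ≈ -4.17 kJ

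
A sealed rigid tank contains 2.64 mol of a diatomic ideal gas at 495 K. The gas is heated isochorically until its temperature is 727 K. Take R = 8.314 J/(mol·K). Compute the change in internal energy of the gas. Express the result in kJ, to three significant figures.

ΔU ≈ 12.7 kJ

Constant volume ⇒ W = 0, so Q = ΔU = nCᵥΔT with Cᵥ = 5R/2 = 20.79 J/(mol·K).
ΔU = (2.64)(20.79)(727 − 495) = 12730 J.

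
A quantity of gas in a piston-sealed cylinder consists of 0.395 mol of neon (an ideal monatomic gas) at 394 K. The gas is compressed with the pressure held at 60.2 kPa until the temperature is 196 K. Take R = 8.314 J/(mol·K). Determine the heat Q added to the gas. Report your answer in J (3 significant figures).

Q ≈ -1630 J

Isobaric: W = nRΔT = (0.395)(8.314)(-198) = -650.2 J.
ΔU = nCᵥΔT with Cᵥ = 3R/2: ΔU = (0.395)(12.47)(-198) = -975.4 J.
Q = ΔU + W = -975.4 − 650.2 = -1626 J.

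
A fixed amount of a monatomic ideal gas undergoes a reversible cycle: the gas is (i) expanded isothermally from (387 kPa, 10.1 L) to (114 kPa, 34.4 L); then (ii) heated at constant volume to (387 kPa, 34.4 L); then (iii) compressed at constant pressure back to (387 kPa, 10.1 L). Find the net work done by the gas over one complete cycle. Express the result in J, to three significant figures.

Leg (i): W = PᵢVᵢ ln(V_f/Vᵢ) = (3909) ln(34.4/10.1) = 4790 J.
Leg (ii): W = 0.
Leg (iii): W = PΔV = (387)(10.1 − 34.4) = -9404 J.
W_net = 4790 − 9404 = -4614 J.

W_net ≈ -4610 J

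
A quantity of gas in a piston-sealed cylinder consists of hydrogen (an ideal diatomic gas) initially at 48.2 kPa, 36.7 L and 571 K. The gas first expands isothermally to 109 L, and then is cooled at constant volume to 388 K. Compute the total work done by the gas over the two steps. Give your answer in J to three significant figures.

W_total ≈ 1930 J

Step 1 (isothermal): W = P₁V₁ ln(V₂/V₁) = (1769) ln(109/36.7) = 1926 J.
Step 2 (isochoric): W = 0 (constant volume).
W_total = 1926 + 0 = 1926 J.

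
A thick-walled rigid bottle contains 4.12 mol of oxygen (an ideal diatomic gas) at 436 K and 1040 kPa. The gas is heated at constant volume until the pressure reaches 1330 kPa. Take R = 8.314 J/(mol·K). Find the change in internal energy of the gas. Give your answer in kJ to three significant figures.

ΔU ≈ 10.4 kJ

Constant volume ⇒ W = 0, so Q = ΔU = nCᵥΔT with Cᵥ = 5R/2 = 20.79 J/(mol·K).
At constant V, T₂/T₁ = P₂/P₁ ⇒ ΔT = T₁(P₂/P₁ − 1) = 436·(1330/1040 − 1) = 121.6 K.
ΔU = (4.12)(20.79)(121.6) = 10411 J.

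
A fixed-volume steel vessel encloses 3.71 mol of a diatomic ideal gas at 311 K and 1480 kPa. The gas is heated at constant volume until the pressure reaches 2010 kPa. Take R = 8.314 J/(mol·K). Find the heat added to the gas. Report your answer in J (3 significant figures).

Constant volume ⇒ W = 0, so Q = ΔU = nCᵥΔT with Cᵥ = 5R/2 = 20.79 J/(mol·K).
At constant V, T₂/T₁ = P₂/P₁ ⇒ ΔT = T₁(P₂/P₁ − 1) = 311·(2010/1480 − 1) = 111.4 K.
ΔU = (3.71)(20.79)(111.4) = 8588 J.

Q ≈ 8590 J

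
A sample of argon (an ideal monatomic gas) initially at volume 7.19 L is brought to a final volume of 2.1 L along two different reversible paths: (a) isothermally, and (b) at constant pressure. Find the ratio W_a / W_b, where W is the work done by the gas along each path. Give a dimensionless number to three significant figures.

Path (a) isothermal: W = P₁V₁ ln(V₂/V₁) → W_a/(P₁V₁) = -1.231.
Path (b) isobaric: W = P₁(V₂ − V₁) → W_b/(P₁V₁) = -0.7079.
W_a / W_b = -1.231 / -0.7079 = 1.739.

W_a / W_b ≈ 1.74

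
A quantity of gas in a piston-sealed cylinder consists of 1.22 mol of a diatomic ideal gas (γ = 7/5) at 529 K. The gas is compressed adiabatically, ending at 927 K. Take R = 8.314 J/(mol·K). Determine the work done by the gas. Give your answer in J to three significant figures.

W ≈ -10100 J

Adiabatic ⇒ Q = 0, so W_by = −ΔU = nCᵥ(T₁ − T₂).
Cᵥ = 5R/2 = 20.79 J/(mol·K).
W = (1.22)(20.79)(529 − 927) = -10092 J.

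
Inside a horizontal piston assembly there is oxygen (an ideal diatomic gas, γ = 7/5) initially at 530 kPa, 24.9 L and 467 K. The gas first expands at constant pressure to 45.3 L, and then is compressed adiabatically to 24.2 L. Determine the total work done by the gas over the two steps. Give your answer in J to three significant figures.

W_total ≈ -6300 J

Step 1 (isobaric): W = PΔV = (530 kPa)(45.3 − 24.9 L) = 10812 J.
After step 1: P = 530 kPa, V = 45.3 L, T = 849.6 K.
Step 2 (adiabatic): W = (P₁V₁ − P₂V₂)/(γ−1) = (24009 − 30852)/0.4 = -17108 J.
W_total = 10812 − 17108 = -6296 J.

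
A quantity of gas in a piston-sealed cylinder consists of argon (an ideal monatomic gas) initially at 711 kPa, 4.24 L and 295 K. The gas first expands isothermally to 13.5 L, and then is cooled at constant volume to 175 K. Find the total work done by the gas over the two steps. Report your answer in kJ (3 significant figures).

W_total ≈ 3.49 kJ

Step 1 (isothermal): W = P₁V₁ ln(V₂/V₁) = (3015) ln(13.5/4.24) = 3491 J.
Step 2 (isochoric): W = 0 (constant volume).
W_total = 3491 + 0 = 3491 J.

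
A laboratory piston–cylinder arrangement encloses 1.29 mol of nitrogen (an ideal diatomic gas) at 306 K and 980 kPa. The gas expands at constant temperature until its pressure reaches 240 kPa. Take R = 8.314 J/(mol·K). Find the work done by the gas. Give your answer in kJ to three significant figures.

W ≈ 4.62 kJ

Isothermal process: W = nRT ln(V₂/V₁) = nRT ln(P₁/P₂).
W = (1.29)(8.314)(306) × ln(980/240)
  = 3282 × ln(4.083) = 3282 × 1.407
W_by_gas = 4617 J.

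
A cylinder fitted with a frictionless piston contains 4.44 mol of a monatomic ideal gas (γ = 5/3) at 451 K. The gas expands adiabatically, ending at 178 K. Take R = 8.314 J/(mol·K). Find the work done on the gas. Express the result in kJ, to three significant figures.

W ≈ -15.1 kJ

Adiabatic ⇒ Q = 0, so W_by = −ΔU = nCᵥ(T₁ − T₂).
Cᵥ = 3R/2 = 12.47 J/(mol·K).
W = (4.44)(12.47)(451 − 178) = 15116 J.
Work on gas = −W_by = -15116 J.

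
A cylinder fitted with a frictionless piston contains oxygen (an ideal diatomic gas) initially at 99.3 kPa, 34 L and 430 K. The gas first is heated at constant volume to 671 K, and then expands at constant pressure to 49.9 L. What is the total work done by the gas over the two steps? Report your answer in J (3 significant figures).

Step 1 (isochoric): W = 0 (constant volume).
After step 1: P = 155 kPa (V unchanged).
Step 2 (isobaric): W = PΔV = (155 kPa)(49.9 − 34 L) = 2464 J.
W_total = 0 + 2464 = 2464 J.

W_total ≈ 2460 J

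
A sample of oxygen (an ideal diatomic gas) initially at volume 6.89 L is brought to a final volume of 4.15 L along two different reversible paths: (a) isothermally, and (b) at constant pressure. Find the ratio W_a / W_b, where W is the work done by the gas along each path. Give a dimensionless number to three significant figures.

W_a / W_b ≈ 1.27

Path (a) isothermal: W = P₁V₁ ln(V₂/V₁) → W_a/(P₁V₁) = -0.507.
Path (b) isobaric: W = P₁(V₂ − V₁) → W_b/(P₁V₁) = -0.3977.
W_a / W_b = -0.507 / -0.3977 = 1.275.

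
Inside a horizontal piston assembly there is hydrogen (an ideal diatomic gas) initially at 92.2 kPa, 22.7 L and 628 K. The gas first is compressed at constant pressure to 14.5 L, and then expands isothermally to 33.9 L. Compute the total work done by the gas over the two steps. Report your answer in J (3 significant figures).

W_total ≈ 379 J

Step 1 (isobaric): W = PΔV = (92.2 kPa)(14.5 − 22.7 L) = -756 J.
After step 1: P = 92.2 kPa, V = 14.5 L, T = 401.1 K.
Step 2 (isothermal): W = P₁V₁ ln(V₂/V₁) = (1337) ln(33.9/14.5) = 1135 J.
W_total = -756 + 1135 = 379.3 J.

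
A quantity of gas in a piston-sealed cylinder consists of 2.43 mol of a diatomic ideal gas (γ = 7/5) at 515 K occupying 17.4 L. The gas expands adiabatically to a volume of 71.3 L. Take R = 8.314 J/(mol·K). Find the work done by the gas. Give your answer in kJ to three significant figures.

W ≈ 11.2 kJ

Adiabatic: TV^(γ−1) = const with γ = 7/5.
T₂ = T₁ (V₁/V₂)^(γ−1) = 515 × (17.4/71.3)^0.4 = 515 × 0.5688 = 292.9 K.
W_by = nCᵥ(T₁ − T₂) = (2.43)(20.79)(515 − 292.9) = 11215 J.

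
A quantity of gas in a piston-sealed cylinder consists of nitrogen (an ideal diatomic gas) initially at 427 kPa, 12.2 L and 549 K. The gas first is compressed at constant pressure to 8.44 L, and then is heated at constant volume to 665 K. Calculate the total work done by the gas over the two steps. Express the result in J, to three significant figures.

W_total ≈ -1610 J

Step 1 (isobaric): W = PΔV = (427 kPa)(8.44 − 12.2 L) = -1606 J.
Step 2 (isochoric): W = 0 (constant volume).
W_total = -1606 + 0 = -1606 J.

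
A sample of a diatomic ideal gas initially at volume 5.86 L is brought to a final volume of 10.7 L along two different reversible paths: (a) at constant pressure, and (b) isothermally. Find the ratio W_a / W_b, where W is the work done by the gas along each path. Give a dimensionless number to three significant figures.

W_a / W_b ≈ 1.37

Path (a) isobaric: W = P₁(V₂ − V₁) → W_a/(P₁V₁) = 0.8259.
Path (b) isothermal: W = P₁V₁ ln(V₂/V₁) → W_b/(P₁V₁) = 0.6021.
W_a / W_b = 0.8259 / 0.6021 = 1.372.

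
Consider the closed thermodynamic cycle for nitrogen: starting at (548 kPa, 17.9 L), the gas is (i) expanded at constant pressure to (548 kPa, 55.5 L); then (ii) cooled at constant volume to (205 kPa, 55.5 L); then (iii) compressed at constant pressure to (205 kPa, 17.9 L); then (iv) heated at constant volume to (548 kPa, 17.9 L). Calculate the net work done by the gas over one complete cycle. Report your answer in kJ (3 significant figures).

W_net ≈ 12.9 kJ

Constant-volume legs do no work.
W(i) = (548)(55.5 − 17.9) = 20605 J; W(iii) = (205)(17.9 − 55.5) = -7708 J.
W_net = 20605 − 7708 = 12897 J (the clockwise enclosed area).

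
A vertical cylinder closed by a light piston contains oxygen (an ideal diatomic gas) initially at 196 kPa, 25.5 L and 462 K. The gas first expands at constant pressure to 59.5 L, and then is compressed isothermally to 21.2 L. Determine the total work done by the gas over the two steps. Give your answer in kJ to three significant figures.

Step 1 (isobaric): W = PΔV = (196 kPa)(59.5 − 25.5 L) = 6664 J.
After step 1: P = 196 kPa, V = 59.5 L, T = 1078 K.
Step 2 (isothermal): W = P₁V₁ ln(V₂/V₁) = (11662) ln(21.2/59.5) = -12035 J.
W_total = 6664 − 12035 = -5371 J.

W_total ≈ -5.37 kJ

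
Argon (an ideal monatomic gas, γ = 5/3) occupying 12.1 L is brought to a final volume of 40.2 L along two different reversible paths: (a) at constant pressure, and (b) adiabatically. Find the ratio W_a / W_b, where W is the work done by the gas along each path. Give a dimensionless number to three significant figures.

Path (a) isobaric: W = P₁(V₂ − V₁) → W_a/(P₁V₁) = 2.322.
Path (b) adiabatic: W = P₁V₁(1 − (V₁/V₂)^(γ−1))/(γ−1) → W_b/(P₁V₁) = 0.8263.
W_a / W_b = 2.322 / 0.8263 = 2.81.

W_a / W_b ≈ 2.81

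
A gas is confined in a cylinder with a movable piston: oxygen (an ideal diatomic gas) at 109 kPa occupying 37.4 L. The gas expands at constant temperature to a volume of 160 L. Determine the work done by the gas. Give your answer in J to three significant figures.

W ≈ 5930 J

Isothermal: W = nRT ln(V₂/V₁) = P₁V₁ ln(V₂/V₁).
P₁V₁ = (109 kPa)(37.4 L) = 4077 J.
W = 4077 × ln(160/37.4) = 4077 × 1.454
W_by_gas = 5925 J.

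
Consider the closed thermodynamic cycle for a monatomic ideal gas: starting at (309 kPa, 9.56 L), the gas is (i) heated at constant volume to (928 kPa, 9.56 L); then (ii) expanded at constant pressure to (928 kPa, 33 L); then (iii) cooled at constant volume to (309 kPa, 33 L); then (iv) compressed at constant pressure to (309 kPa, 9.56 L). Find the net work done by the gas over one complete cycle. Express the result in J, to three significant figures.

W_net ≈ 14500 J

Constant-volume legs do no work.
W(ii) = (928)(33 − 9.56) = 21752 J; W(iv) = (309)(9.56 − 33) = -7243 J.
W_net = 21752 − 7243 = 14509 J (the clockwise enclosed area).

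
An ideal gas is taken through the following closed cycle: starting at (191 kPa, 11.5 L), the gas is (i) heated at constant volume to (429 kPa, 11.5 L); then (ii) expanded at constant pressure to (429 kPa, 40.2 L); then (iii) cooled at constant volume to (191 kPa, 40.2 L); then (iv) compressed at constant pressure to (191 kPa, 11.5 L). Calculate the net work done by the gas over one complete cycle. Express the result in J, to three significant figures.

Constant-volume legs do no work.
W(ii) = (429)(40.2 − 11.5) = 12312 J; W(iv) = (191)(11.5 − 40.2) = -5482 J.
W_net = 12312 − 5482 = 6831 J (the clockwise enclosed area).

W_net ≈ 6830 J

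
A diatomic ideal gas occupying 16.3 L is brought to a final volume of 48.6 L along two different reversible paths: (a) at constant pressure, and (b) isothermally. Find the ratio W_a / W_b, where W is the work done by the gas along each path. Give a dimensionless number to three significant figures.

Path (a) isobaric: W = P₁(V₂ − V₁) → W_a/(P₁V₁) = 1.982.
Path (b) isothermal: W = P₁V₁ ln(V₂/V₁) → W_b/(P₁V₁) = 1.092.
W_a / W_b = 1.982 / 1.092 = 1.814.

W_a / W_b ≈ 1.81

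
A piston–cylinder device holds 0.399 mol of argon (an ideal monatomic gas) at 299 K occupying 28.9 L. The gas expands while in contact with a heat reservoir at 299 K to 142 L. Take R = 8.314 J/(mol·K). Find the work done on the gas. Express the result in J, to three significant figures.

W ≈ -1580 J

Isothermal: W = nRT ln(V₂/V₁).
W = (0.399)(8.314)(299) × ln(142/28.9)
  = 991.9 × 1.592
W_by_gas = 1579 J; work on gas = −W_by = -1579 J.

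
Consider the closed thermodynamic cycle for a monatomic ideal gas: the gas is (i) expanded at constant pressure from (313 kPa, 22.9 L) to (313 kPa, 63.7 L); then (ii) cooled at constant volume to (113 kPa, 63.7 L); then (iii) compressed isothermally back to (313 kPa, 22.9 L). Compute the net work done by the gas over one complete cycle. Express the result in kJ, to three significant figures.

W_net ≈ 5.41 kJ

Leg (i): W = PΔV = (313)(63.7 − 22.9) = 12770 J.
Leg (ii): W = 0.
Leg (iii): W = PᵢVᵢ ln(V_f/Vᵢ) = (7198) ln(22.9/63.7) = -7364 J.
W_net = 12770 − 7364 = 5406 J.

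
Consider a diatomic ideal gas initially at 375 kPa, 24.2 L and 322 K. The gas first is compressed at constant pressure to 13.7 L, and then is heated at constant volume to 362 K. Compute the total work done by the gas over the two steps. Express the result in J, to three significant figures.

Step 1 (isobaric): W = PΔV = (375 kPa)(13.7 − 24.2 L) = -3938 J.
Step 2 (isochoric): W = 0 (constant volume).
W_total = -3938 + 0 = -3938 J.

W_total ≈ -3940 J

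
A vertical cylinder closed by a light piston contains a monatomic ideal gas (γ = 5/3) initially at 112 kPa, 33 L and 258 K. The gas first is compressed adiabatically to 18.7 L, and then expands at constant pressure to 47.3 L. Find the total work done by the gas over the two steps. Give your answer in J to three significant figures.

Step 1 (adiabatic): W = (P₁V₁ − P₂V₂)/(γ−1) = (3696 − 5397)/0.667 = -2552 J.
After step 1: P = 288.6 kPa, V = 18.7 L, T = 376.8 K.
Step 2 (isobaric): W = PΔV = (288.6 kPa)(47.3 − 18.7 L) = 8255 J.
W_total = -2552 + 8255 = 5703 J.

W_total ≈ 5700 J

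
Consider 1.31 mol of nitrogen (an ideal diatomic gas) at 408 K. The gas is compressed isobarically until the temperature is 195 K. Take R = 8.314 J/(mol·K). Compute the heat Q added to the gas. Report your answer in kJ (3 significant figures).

Isobaric: W = nRΔT = (1.31)(8.314)(-213) = -2320 J.
ΔU = nCᵥΔT with Cᵥ = 5R/2: ΔU = (1.31)(20.79)(-213) = -5800 J.
Q = ΔU + W = -5800 − 2320 = -8119 J.

Q ≈ -8.12 kJ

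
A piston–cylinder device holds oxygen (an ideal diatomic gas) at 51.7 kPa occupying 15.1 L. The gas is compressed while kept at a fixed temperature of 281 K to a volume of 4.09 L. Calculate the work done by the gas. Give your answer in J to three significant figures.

W ≈ -1020 J

Isothermal: W = nRT ln(V₂/V₁) = P₁V₁ ln(V₂/V₁).
P₁V₁ = (51.7 kPa)(15.1 L) = 780.7 J.
W = 780.7 × ln(4.09/15.1) = 780.7 × -1.306
W_by_gas = -1020 J.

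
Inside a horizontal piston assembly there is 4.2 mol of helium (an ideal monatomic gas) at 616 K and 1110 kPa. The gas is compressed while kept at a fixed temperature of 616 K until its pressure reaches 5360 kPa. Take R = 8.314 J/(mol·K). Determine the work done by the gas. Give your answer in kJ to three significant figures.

Isothermal process: W = nRT ln(V₂/V₁) = nRT ln(P₁/P₂).
W = (4.2)(8.314)(616) × ln(1110/5360)
  = 21510 × ln(0.2071) = 21510 × -1.575
W_by_gas = -33870 J.

W ≈ -33.9 kJ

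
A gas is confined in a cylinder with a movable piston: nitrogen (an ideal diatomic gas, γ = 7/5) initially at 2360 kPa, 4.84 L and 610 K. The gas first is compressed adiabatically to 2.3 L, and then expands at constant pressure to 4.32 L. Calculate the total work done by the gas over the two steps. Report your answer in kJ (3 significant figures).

W_total ≈ 3.61 kJ

Step 1 (adiabatic): W = (P₁V₁ − P₂V₂)/(γ−1) = (11422 − 15382)/0.4 = -9898 J.
After step 1: P = 6688 kPa, V = 2.3 L, T = 821.4 K.
Step 2 (isobaric): W = PΔV = (6688 kPa)(4.32 − 2.3 L) = 13509 J.
W_total = -9898 + 13509 = 3611 J.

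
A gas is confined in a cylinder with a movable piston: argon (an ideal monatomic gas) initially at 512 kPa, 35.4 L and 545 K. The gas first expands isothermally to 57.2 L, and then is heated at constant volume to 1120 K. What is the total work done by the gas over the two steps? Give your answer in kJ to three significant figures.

Step 1 (isothermal): W = P₁V₁ ln(V₂/V₁) = (18125) ln(57.2/35.4) = 8697 J.
Step 2 (isochoric): W = 0 (constant volume).
W_total = 8697 + 0 = 8697 J.

W_total ≈ 8.70 kJ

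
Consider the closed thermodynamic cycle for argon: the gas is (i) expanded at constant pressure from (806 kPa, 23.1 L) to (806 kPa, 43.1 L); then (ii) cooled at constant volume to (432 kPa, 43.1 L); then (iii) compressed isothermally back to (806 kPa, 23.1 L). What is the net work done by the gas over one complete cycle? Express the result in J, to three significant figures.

W_net ≈ 4510 J

Leg (i): W = PΔV = (806)(43.1 − 23.1) = 16120 J.
Leg (ii): W = 0.
Leg (iii): W = PᵢVᵢ ln(V_f/Vᵢ) = (18619) ln(23.1/43.1) = -11613 J.
W_net = 16120 − 11613 = 4507 J.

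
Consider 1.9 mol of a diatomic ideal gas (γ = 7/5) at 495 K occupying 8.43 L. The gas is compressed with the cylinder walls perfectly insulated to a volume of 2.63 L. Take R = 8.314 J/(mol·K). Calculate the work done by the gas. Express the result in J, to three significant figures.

W ≈ -11600 J

Adiabatic: TV^(γ−1) = const with γ = 7/5.
T₂ = T₁ (V₁/V₂)^(γ−1) = 495 × (8.43/2.63)^0.4 = 495 × 1.593 = 788.8 K.
W_by = nCᵥ(T₁ − T₂) = (1.9)(20.79)(495 − 788.8) = -11602 J.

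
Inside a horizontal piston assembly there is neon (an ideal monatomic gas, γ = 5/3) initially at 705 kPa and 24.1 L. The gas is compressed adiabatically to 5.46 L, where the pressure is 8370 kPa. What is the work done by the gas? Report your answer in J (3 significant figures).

W ≈ -43100 J

Adiabatic: W = (P₁V₁ − P₂V₂)/(γ − 1) with γ = 5/3.
P₁V₁ = 16990 J, P₂V₂ = 45700 J.
W = (16990 − 45700) / 0.6667 = -43065 J.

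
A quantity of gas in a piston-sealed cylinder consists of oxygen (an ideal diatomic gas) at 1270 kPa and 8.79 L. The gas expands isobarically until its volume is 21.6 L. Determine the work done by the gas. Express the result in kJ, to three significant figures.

W ≈ 16.3 kJ

Isobaric: W = P ΔV.
W = (1270 kPa)(21.6 − 8.79 L) = (1270)(12.81) = 16269 J.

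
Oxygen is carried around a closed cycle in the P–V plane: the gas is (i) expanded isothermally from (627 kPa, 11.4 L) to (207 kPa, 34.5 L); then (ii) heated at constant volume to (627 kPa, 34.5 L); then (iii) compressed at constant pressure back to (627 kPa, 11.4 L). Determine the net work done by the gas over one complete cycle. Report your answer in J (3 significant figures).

W_net ≈ -6570 J

Leg (i): W = PᵢVᵢ ln(V_f/Vᵢ) = (7148) ln(34.5/11.4) = 7915 J.
Leg (ii): W = 0.
Leg (iii): W = PΔV = (627)(11.4 − 34.5) = -14484 J.
W_net = 7915 − 14484 = -6569 J.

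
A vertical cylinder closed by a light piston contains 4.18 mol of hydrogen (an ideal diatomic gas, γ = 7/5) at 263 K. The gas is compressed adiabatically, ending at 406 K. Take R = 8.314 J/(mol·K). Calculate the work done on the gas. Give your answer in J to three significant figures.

W ≈ 12400 J

Adiabatic ⇒ Q = 0, so W_by = −ΔU = nCᵥ(T₁ − T₂).
Cᵥ = 5R/2 = 20.79 J/(mol·K).
W = (4.18)(20.79)(263 − 406) = -12424 J.
Work on gas = −W_by = 12424 J.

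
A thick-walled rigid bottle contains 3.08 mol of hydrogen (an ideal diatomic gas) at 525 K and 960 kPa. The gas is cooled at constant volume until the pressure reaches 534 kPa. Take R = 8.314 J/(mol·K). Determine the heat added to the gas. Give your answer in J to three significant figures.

Q ≈ -14900 J

Constant volume ⇒ W = 0, so Q = ΔU = nCᵥΔT with Cᵥ = 5R/2 = 20.79 J/(mol·K).
At constant V, T₂/T₁ = P₂/P₁ ⇒ ΔT = T₁(P₂/P₁ − 1) = 525·(534/960 − 1) = -233 K.
ΔU = (3.08)(20.79)(-233) = -14914 J.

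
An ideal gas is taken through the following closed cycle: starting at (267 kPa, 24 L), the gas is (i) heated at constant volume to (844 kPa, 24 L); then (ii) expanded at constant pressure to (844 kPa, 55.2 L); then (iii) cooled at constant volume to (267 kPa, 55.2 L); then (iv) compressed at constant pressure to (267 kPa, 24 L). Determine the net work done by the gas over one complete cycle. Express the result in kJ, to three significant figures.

W_net ≈ 18.0 kJ

Constant-volume legs do no work.
W(ii) = (844)(55.2 − 24) = 26333 J; W(iv) = (267)(24 − 55.2) = -8330 J.
W_net = 26333 − 8330 = 18002 J (the clockwise enclosed area).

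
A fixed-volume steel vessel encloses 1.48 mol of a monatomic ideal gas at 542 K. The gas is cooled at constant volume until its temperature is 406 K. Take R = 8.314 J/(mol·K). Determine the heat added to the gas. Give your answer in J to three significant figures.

Constant volume ⇒ W = 0, so Q = ΔU = nCᵥΔT with Cᵥ = 3R/2 = 12.47 J/(mol·K).
ΔU = (1.48)(12.47)(406 − 542) = -2510 J.

Q ≈ -2510 J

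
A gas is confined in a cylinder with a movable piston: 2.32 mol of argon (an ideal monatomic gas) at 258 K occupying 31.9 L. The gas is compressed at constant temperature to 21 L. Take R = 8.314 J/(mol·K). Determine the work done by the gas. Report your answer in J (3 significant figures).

W ≈ -2080 J

Isothermal: W = nRT ln(V₂/V₁).
W = (2.32)(8.314)(258) × ln(21/31.9)
  = 4976 × -0.4181
W_by_gas = -2081 J.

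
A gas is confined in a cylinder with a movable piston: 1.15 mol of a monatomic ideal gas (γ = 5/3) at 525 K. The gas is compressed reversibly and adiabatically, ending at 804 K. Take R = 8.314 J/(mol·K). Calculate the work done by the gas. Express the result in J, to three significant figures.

Adiabatic ⇒ Q = 0, so W_by = −ΔU = nCᵥ(T₁ − T₂).
Cᵥ = 3R/2 = 12.47 J/(mol·K).
W = (1.15)(12.47)(525 − 804) = -4001 J.

W ≈ -4000 J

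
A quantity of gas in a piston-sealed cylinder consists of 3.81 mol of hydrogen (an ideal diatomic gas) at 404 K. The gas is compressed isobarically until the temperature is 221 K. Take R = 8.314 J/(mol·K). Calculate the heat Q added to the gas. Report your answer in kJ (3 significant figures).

Q ≈ -20.3 kJ

Isobaric: W = nRΔT = (3.81)(8.314)(-183) = -5797 J.
ΔU = nCᵥΔT with Cᵥ = 5R/2: ΔU = (3.81)(20.79)(-183) = -14492 J.
Q = ΔU + W = -14492 − 5797 = -20289 J.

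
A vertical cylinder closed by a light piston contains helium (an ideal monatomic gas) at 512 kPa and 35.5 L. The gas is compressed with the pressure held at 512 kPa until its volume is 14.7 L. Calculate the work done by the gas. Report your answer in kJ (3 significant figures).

W ≈ -10.6 kJ

Isobaric: W = P ΔV.
W = (512 kPa)(14.7 − 35.5 L) = (512)(-20.8) = -10650 J.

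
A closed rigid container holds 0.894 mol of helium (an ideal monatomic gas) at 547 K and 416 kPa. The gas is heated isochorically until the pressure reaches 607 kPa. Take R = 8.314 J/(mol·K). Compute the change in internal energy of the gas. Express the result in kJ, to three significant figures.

ΔU ≈ 2.80 kJ

Constant volume ⇒ W = 0, so Q = ΔU = nCᵥΔT with Cᵥ = 3R/2 = 12.47 J/(mol·K).
At constant V, T₂/T₁ = P₂/P₁ ⇒ ΔT = T₁(P₂/P₁ − 1) = 547·(607/416 − 1) = 251.1 K.
ΔU = (0.894)(12.47)(251.1) = 2800 J.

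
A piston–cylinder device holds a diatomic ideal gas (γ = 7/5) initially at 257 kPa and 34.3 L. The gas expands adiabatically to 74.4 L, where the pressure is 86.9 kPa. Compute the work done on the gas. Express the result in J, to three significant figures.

Adiabatic: W = (P₁V₁ − P₂V₂)/(γ − 1) with γ = 7/5.
P₁V₁ = 8815 J, P₂V₂ = 6465 J.
W = (8815 − 6465) / 0.4 = 5874 J.
Work on gas = −W_by = -5874 J.

W ≈ -5870 J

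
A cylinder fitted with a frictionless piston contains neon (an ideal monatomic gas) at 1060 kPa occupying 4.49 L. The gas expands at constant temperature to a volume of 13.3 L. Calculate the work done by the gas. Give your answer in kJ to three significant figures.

Isothermal: W = nRT ln(V₂/V₁) = P₁V₁ ln(V₂/V₁).
P₁V₁ = (1060 kPa)(4.49 L) = 4759 J.
W = 4759 × ln(13.3/4.49) = 4759 × 1.086
W_by_gas = 5168 J.

W ≈ 5.17 kJ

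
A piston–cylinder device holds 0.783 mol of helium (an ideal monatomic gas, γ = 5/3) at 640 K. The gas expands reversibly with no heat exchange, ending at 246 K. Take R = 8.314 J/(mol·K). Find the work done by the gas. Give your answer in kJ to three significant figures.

W ≈ 3.85 kJ

Adiabatic ⇒ Q = 0, so W_by = −ΔU = nCᵥ(T₁ − T₂).
Cᵥ = 3R/2 = 12.47 J/(mol·K).
W = (0.783)(12.47)(640 − 246) = 3847 J.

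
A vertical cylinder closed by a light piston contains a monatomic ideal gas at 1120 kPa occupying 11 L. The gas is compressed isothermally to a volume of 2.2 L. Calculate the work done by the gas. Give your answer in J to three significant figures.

Isothermal: W = nRT ln(V₂/V₁) = P₁V₁ ln(V₂/V₁).
P₁V₁ = (1120 kPa)(11 L) = 12320 J.
W = 12320 × ln(2.2/11) = 12320 × -1.609
W_by_gas = -19828 J.

W ≈ -19800 J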